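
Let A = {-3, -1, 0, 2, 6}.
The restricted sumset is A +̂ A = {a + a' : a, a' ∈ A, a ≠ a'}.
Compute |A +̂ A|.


Restricted sumset: A +̂ A = {a + a' : a ∈ A, a' ∈ A, a ≠ a'}.
Equivalently, take A + A and drop any sum 2a that is achievable ONLY as a + a for a ∈ A (i.e. sums representable only with equal summands).
Enumerate pairs (a, a') with a < a' (symmetric, so each unordered pair gives one sum; this covers all a ≠ a'):
  -3 + -1 = -4
  -3 + 0 = -3
  -3 + 2 = -1
  -3 + 6 = 3
  -1 + 0 = -1
  -1 + 2 = 1
  -1 + 6 = 5
  0 + 2 = 2
  0 + 6 = 6
  2 + 6 = 8
Collected distinct sums: {-4, -3, -1, 1, 2, 3, 5, 6, 8}
|A +̂ A| = 9
(Reference bound: |A +̂ A| ≥ 2|A| - 3 for |A| ≥ 2, with |A| = 5 giving ≥ 7.)

|A +̂ A| = 9


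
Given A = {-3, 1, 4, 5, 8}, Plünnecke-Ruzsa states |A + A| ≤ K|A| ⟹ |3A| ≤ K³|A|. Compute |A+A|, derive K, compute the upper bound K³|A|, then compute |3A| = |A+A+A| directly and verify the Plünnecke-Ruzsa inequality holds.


|A| = 5.
Step 1: Compute A + A by enumerating all 25 pairs.
A + A = {-6, -2, 1, 2, 5, 6, 8, 9, 10, 12, 13, 16}, so |A + A| = 12.
Step 2: Doubling constant K = |A + A|/|A| = 12/5 = 12/5 ≈ 2.4000.
Step 3: Plünnecke-Ruzsa gives |3A| ≤ K³·|A| = (2.4000)³ · 5 ≈ 69.1200.
Step 4: Compute 3A = A + A + A directly by enumerating all triples (a,b,c) ∈ A³; |3A| = 22.
Step 5: Check 22 ≤ 69.1200? Yes ✓.

K = 12/5, Plünnecke-Ruzsa bound K³|A| ≈ 69.1200, |3A| = 22, inequality holds.


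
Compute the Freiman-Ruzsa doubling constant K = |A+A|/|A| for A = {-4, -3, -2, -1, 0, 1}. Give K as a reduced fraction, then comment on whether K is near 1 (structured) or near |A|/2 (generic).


|A| = 6.
Compute A + A by enumerating all 36 pairs.
A + A = {-8, -7, -6, -5, -4, -3, -2, -1, 0, 1, 2}, so |A + A| = 11.
K = |A + A| / |A| = 11/6 (already in lowest terms) ≈ 1.8333.
Reference: AP of size 6 gives K = 11/6 ≈ 1.8333; a fully generic set of size 6 gives K ≈ 3.5000.

|A| = 6, |A + A| = 11, K = 11/6.


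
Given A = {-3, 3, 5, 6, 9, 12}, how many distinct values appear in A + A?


A + A = {a + a' : a, a' ∈ A}; |A| = 6.
General bounds: 2|A| - 1 ≤ |A + A| ≤ |A|(|A|+1)/2, i.e. 11 ≤ |A + A| ≤ 21.
Lower bound 2|A|-1 is attained iff A is an arithmetic progression.
Enumerate sums a + a' for a ≤ a' (symmetric, so this suffices):
a = -3: -3+-3=-6, -3+3=0, -3+5=2, -3+6=3, -3+9=6, -3+12=9
a = 3: 3+3=6, 3+5=8, 3+6=9, 3+9=12, 3+12=15
a = 5: 5+5=10, 5+6=11, 5+9=14, 5+12=17
a = 6: 6+6=12, 6+9=15, 6+12=18
a = 9: 9+9=18, 9+12=21
a = 12: 12+12=24
Distinct sums: {-6, 0, 2, 3, 6, 8, 9, 10, 11, 12, 14, 15, 17, 18, 21, 24}
|A + A| = 16

|A + A| = 16


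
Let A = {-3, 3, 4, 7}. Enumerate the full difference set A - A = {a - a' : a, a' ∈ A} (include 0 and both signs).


A - A = {a - a' : a, a' ∈ A}.
Compute a - a' for each ordered pair (a, a'):
a = -3: -3--3=0, -3-3=-6, -3-4=-7, -3-7=-10
a = 3: 3--3=6, 3-3=0, 3-4=-1, 3-7=-4
a = 4: 4--3=7, 4-3=1, 4-4=0, 4-7=-3
a = 7: 7--3=10, 7-3=4, 7-4=3, 7-7=0
Collecting distinct values (and noting 0 appears from a-a):
A - A = {-10, -7, -6, -4, -3, -1, 0, 1, 3, 4, 6, 7, 10}
|A - A| = 13

A - A = {-10, -7, -6, -4, -3, -1, 0, 1, 3, 4, 6, 7, 10}


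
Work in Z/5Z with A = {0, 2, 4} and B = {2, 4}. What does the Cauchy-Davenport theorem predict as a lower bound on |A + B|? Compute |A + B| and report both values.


Cauchy-Davenport: |A + B| ≥ min(p, |A| + |B| - 1) for A, B nonempty in Z/pZ.
|A| = 3, |B| = 2, p = 5.
CD lower bound = min(5, 3 + 2 - 1) = min(5, 4) = 4.
Compute A + B mod 5 directly:
a = 0: 0+2=2, 0+4=4
a = 2: 2+2=4, 2+4=1
a = 4: 4+2=1, 4+4=3
A + B = {1, 2, 3, 4}, so |A + B| = 4.
Verify: 4 ≥ 4? Yes ✓.

CD lower bound = 4, actual |A + B| = 4.


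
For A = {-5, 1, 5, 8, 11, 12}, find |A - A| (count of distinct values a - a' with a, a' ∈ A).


A - A = {a - a' : a, a' ∈ A}; |A| = 6.
Bounds: 2|A|-1 ≤ |A - A| ≤ |A|² - |A| + 1, i.e. 11 ≤ |A - A| ≤ 31.
Note: 0 ∈ A - A always (from a - a). The set is symmetric: if d ∈ A - A then -d ∈ A - A.
Enumerate nonzero differences d = a - a' with a > a' (then include -d):
Positive differences: {1, 3, 4, 6, 7, 10, 11, 13, 16, 17}
Full difference set: {0} ∪ (positive diffs) ∪ (negative diffs).
|A - A| = 1 + 2·10 = 21 (matches direct enumeration: 21).

|A - A| = 21


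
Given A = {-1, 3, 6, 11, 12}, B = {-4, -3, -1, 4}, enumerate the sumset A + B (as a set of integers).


A + B = {a + b : a ∈ A, b ∈ B}.
Enumerate all |A|·|B| = 5·4 = 20 pairs (a, b) and collect distinct sums.
a = -1: -1+-4=-5, -1+-3=-4, -1+-1=-2, -1+4=3
a = 3: 3+-4=-1, 3+-3=0, 3+-1=2, 3+4=7
a = 6: 6+-4=2, 6+-3=3, 6+-1=5, 6+4=10
a = 11: 11+-4=7, 11+-3=8, 11+-1=10, 11+4=15
a = 12: 12+-4=8, 12+-3=9, 12+-1=11, 12+4=16
Collecting distinct sums: A + B = {-5, -4, -2, -1, 0, 2, 3, 5, 7, 8, 9, 10, 11, 15, 16}
|A + B| = 15

A + B = {-5, -4, -2, -1, 0, 2, 3, 5, 7, 8, 9, 10, 11, 15, 16}


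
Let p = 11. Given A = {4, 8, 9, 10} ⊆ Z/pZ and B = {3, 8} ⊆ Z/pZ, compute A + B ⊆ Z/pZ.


Work in Z/11Z: reduce every sum a + b modulo 11.
Enumerate all 8 pairs:
a = 4: 4+3=7, 4+8=1
a = 8: 8+3=0, 8+8=5
a = 9: 9+3=1, 9+8=6
a = 10: 10+3=2, 10+8=7
Distinct residues collected: {0, 1, 2, 5, 6, 7}
|A + B| = 6 (out of 11 total residues).

A + B = {0, 1, 2, 5, 6, 7}


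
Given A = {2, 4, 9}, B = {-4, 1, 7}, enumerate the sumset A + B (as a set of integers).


A + B = {a + b : a ∈ A, b ∈ B}.
Enumerate all |A|·|B| = 3·3 = 9 pairs (a, b) and collect distinct sums.
a = 2: 2+-4=-2, 2+1=3, 2+7=9
a = 4: 4+-4=0, 4+1=5, 4+7=11
a = 9: 9+-4=5, 9+1=10, 9+7=16
Collecting distinct sums: A + B = {-2, 0, 3, 5, 9, 10, 11, 16}
|A + B| = 8

A + B = {-2, 0, 3, 5, 9, 10, 11, 16}


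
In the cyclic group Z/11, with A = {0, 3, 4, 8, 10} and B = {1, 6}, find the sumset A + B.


Work in Z/11Z: reduce every sum a + b modulo 11.
Enumerate all 10 pairs:
a = 0: 0+1=1, 0+6=6
a = 3: 3+1=4, 3+6=9
a = 4: 4+1=5, 4+6=10
a = 8: 8+1=9, 8+6=3
a = 10: 10+1=0, 10+6=5
Distinct residues collected: {0, 1, 3, 4, 5, 6, 9, 10}
|A + B| = 8 (out of 11 total residues).

A + B = {0, 1, 3, 4, 5, 6, 9, 10}


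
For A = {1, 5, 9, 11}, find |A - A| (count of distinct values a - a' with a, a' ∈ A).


A - A = {a - a' : a, a' ∈ A}; |A| = 4.
Bounds: 2|A|-1 ≤ |A - A| ≤ |A|² - |A| + 1, i.e. 7 ≤ |A - A| ≤ 13.
Note: 0 ∈ A - A always (from a - a). The set is symmetric: if d ∈ A - A then -d ∈ A - A.
Enumerate nonzero differences d = a - a' with a > a' (then include -d):
Positive differences: {2, 4, 6, 8, 10}
Full difference set: {0} ∪ (positive diffs) ∪ (negative diffs).
|A - A| = 1 + 2·5 = 11 (matches direct enumeration: 11).

|A - A| = 11


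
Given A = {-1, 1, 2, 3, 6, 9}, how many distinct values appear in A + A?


A + A = {a + a' : a, a' ∈ A}; |A| = 6.
General bounds: 2|A| - 1 ≤ |A + A| ≤ |A|(|A|+1)/2, i.e. 11 ≤ |A + A| ≤ 21.
Lower bound 2|A|-1 is attained iff A is an arithmetic progression.
Enumerate sums a + a' for a ≤ a' (symmetric, so this suffices):
a = -1: -1+-1=-2, -1+1=0, -1+2=1, -1+3=2, -1+6=5, -1+9=8
a = 1: 1+1=2, 1+2=3, 1+3=4, 1+6=7, 1+9=10
a = 2: 2+2=4, 2+3=5, 2+6=8, 2+9=11
a = 3: 3+3=6, 3+6=9, 3+9=12
a = 6: 6+6=12, 6+9=15
a = 9: 9+9=18
Distinct sums: {-2, 0, 1, 2, 3, 4, 5, 6, 7, 8, 9, 10, 11, 12, 15, 18}
|A + A| = 16

|A + A| = 16


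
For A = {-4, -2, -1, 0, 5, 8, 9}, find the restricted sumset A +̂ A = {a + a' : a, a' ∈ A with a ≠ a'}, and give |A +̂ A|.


Restricted sumset: A +̂ A = {a + a' : a ∈ A, a' ∈ A, a ≠ a'}.
Equivalently, take A + A and drop any sum 2a that is achievable ONLY as a + a for a ∈ A (i.e. sums representable only with equal summands).
Enumerate pairs (a, a') with a < a' (symmetric, so each unordered pair gives one sum; this covers all a ≠ a'):
  -4 + -2 = -6
  -4 + -1 = -5
  -4 + 0 = -4
  -4 + 5 = 1
  -4 + 8 = 4
  -4 + 9 = 5
  -2 + -1 = -3
  -2 + 0 = -2
  -2 + 5 = 3
  -2 + 8 = 6
  -2 + 9 = 7
  -1 + 0 = -1
  -1 + 5 = 4
  -1 + 8 = 7
  -1 + 9 = 8
  0 + 5 = 5
  0 + 8 = 8
  0 + 9 = 9
  5 + 8 = 13
  5 + 9 = 14
  8 + 9 = 17
Collected distinct sums: {-6, -5, -4, -3, -2, -1, 1, 3, 4, 5, 6, 7, 8, 9, 13, 14, 17}
|A +̂ A| = 17
(Reference bound: |A +̂ A| ≥ 2|A| - 3 for |A| ≥ 2, with |A| = 7 giving ≥ 11.)

|A +̂ A| = 17


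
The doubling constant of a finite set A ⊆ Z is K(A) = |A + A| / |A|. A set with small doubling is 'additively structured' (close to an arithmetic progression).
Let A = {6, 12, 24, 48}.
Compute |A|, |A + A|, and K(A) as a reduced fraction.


|A| = 4.
Compute A + A by enumerating all 16 pairs.
A + A = {12, 18, 24, 30, 36, 48, 54, 60, 72, 96}, so |A + A| = 10.
K = |A + A| / |A| = 10/4 = 5/2 ≈ 2.5000.
Reference: AP of size 4 gives K = 7/4 ≈ 1.7500; a fully generic set of size 4 gives K ≈ 2.5000.

|A| = 4, |A + A| = 10, K = 10/4 = 5/2.


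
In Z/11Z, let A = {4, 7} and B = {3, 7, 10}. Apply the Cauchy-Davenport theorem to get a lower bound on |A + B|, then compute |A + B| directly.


Cauchy-Davenport: |A + B| ≥ min(p, |A| + |B| - 1) for A, B nonempty in Z/pZ.
|A| = 2, |B| = 3, p = 11.
CD lower bound = min(11, 2 + 3 - 1) = min(11, 4) = 4.
Compute A + B mod 11 directly:
a = 4: 4+3=7, 4+7=0, 4+10=3
a = 7: 7+3=10, 7+7=3, 7+10=6
A + B = {0, 3, 6, 7, 10}, so |A + B| = 5.
Verify: 5 ≥ 4? Yes ✓.

CD lower bound = 4, actual |A + B| = 5.


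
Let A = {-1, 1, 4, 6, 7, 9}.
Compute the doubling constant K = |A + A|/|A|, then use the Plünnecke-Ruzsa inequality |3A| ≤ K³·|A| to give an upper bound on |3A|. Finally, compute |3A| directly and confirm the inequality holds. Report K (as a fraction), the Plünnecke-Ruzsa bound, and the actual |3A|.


|A| = 6.
Step 1: Compute A + A by enumerating all 36 pairs.
A + A = {-2, 0, 2, 3, 5, 6, 7, 8, 10, 11, 12, 13, 14, 15, 16, 18}, so |A + A| = 16.
Step 2: Doubling constant K = |A + A|/|A| = 16/6 = 16/6 ≈ 2.6667.
Step 3: Plünnecke-Ruzsa gives |3A| ≤ K³·|A| = (2.6667)³ · 6 ≈ 113.7778.
Step 4: Compute 3A = A + A + A directly by enumerating all triples (a,b,c) ∈ A³; |3A| = 28.
Step 5: Check 28 ≤ 113.7778? Yes ✓.

K = 16/6, Plünnecke-Ruzsa bound K³|A| ≈ 113.7778, |3A| = 28, inequality holds.


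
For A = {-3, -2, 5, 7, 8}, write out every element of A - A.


A - A = {a - a' : a, a' ∈ A}.
Compute a - a' for each ordered pair (a, a'):
a = -3: -3--3=0, -3--2=-1, -3-5=-8, -3-7=-10, -3-8=-11
a = -2: -2--3=1, -2--2=0, -2-5=-7, -2-7=-9, -2-8=-10
a = 5: 5--3=8, 5--2=7, 5-5=0, 5-7=-2, 5-8=-3
a = 7: 7--3=10, 7--2=9, 7-5=2, 7-7=0, 7-8=-1
a = 8: 8--3=11, 8--2=10, 8-5=3, 8-7=1, 8-8=0
Collecting distinct values (and noting 0 appears from a-a):
A - A = {-11, -10, -9, -8, -7, -3, -2, -1, 0, 1, 2, 3, 7, 8, 9, 10, 11}
|A - A| = 17

A - A = {-11, -10, -9, -8, -7, -3, -2, -1, 0, 1, 2, 3, 7, 8, 9, 10, 11}


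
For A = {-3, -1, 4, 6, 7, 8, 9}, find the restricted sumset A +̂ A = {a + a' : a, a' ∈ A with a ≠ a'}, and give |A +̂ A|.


Restricted sumset: A +̂ A = {a + a' : a ∈ A, a' ∈ A, a ≠ a'}.
Equivalently, take A + A and drop any sum 2a that is achievable ONLY as a + a for a ∈ A (i.e. sums representable only with equal summands).
Enumerate pairs (a, a') with a < a' (symmetric, so each unordered pair gives one sum; this covers all a ≠ a'):
  -3 + -1 = -4
  -3 + 4 = 1
  -3 + 6 = 3
  -3 + 7 = 4
  -3 + 8 = 5
  -3 + 9 = 6
  -1 + 4 = 3
  -1 + 6 = 5
  -1 + 7 = 6
  -1 + 8 = 7
  -1 + 9 = 8
  4 + 6 = 10
  4 + 7 = 11
  4 + 8 = 12
  4 + 9 = 13
  6 + 7 = 13
  6 + 8 = 14
  6 + 9 = 15
  7 + 8 = 15
  7 + 9 = 16
  8 + 9 = 17
Collected distinct sums: {-4, 1, 3, 4, 5, 6, 7, 8, 10, 11, 12, 13, 14, 15, 16, 17}
|A +̂ A| = 16
(Reference bound: |A +̂ A| ≥ 2|A| - 3 for |A| ≥ 2, with |A| = 7 giving ≥ 11.)

|A +̂ A| = 16


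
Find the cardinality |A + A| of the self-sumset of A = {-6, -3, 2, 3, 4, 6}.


A + A = {a + a' : a, a' ∈ A}; |A| = 6.
General bounds: 2|A| - 1 ≤ |A + A| ≤ |A|(|A|+1)/2, i.e. 11 ≤ |A + A| ≤ 21.
Lower bound 2|A|-1 is attained iff A is an arithmetic progression.
Enumerate sums a + a' for a ≤ a' (symmetric, so this suffices):
a = -6: -6+-6=-12, -6+-3=-9, -6+2=-4, -6+3=-3, -6+4=-2, -6+6=0
a = -3: -3+-3=-6, -3+2=-1, -3+3=0, -3+4=1, -3+6=3
a = 2: 2+2=4, 2+3=5, 2+4=6, 2+6=8
a = 3: 3+3=6, 3+4=7, 3+6=9
a = 4: 4+4=8, 4+6=10
a = 6: 6+6=12
Distinct sums: {-12, -9, -6, -4, -3, -2, -1, 0, 1, 3, 4, 5, 6, 7, 8, 9, 10, 12}
|A + A| = 18

|A + A| = 18


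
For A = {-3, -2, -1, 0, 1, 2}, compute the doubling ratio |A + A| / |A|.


|A| = 6.
Compute A + A by enumerating all 36 pairs.
A + A = {-6, -5, -4, -3, -2, -1, 0, 1, 2, 3, 4}, so |A + A| = 11.
K = |A + A| / |A| = 11/6 (already in lowest terms) ≈ 1.8333.
Reference: AP of size 6 gives K = 11/6 ≈ 1.8333; a fully generic set of size 6 gives K ≈ 3.5000.

|A| = 6, |A + A| = 11, K = 11/6.


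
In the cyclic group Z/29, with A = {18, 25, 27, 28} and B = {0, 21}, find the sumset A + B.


Work in Z/29Z: reduce every sum a + b modulo 29.
Enumerate all 8 pairs:
a = 18: 18+0=18, 18+21=10
a = 25: 25+0=25, 25+21=17
a = 27: 27+0=27, 27+21=19
a = 28: 28+0=28, 28+21=20
Distinct residues collected: {10, 17, 18, 19, 20, 25, 27, 28}
|A + B| = 8 (out of 29 total residues).

A + B = {10, 17, 18, 19, 20, 25, 27, 28}


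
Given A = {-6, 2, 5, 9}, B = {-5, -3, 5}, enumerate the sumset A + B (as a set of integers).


A + B = {a + b : a ∈ A, b ∈ B}.
Enumerate all |A|·|B| = 4·3 = 12 pairs (a, b) and collect distinct sums.
a = -6: -6+-5=-11, -6+-3=-9, -6+5=-1
a = 2: 2+-5=-3, 2+-3=-1, 2+5=7
a = 5: 5+-5=0, 5+-3=2, 5+5=10
a = 9: 9+-5=4, 9+-3=6, 9+5=14
Collecting distinct sums: A + B = {-11, -9, -3, -1, 0, 2, 4, 6, 7, 10, 14}
|A + B| = 11

A + B = {-11, -9, -3, -1, 0, 2, 4, 6, 7, 10, 14}


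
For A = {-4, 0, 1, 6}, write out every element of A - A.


A - A = {a - a' : a, a' ∈ A}.
Compute a - a' for each ordered pair (a, a'):
a = -4: -4--4=0, -4-0=-4, -4-1=-5, -4-6=-10
a = 0: 0--4=4, 0-0=0, 0-1=-1, 0-6=-6
a = 1: 1--4=5, 1-0=1, 1-1=0, 1-6=-5
a = 6: 6--4=10, 6-0=6, 6-1=5, 6-6=0
Collecting distinct values (and noting 0 appears from a-a):
A - A = {-10, -6, -5, -4, -1, 0, 1, 4, 5, 6, 10}
|A - A| = 11

A - A = {-10, -6, -5, -4, -1, 0, 1, 4, 5, 6, 10}


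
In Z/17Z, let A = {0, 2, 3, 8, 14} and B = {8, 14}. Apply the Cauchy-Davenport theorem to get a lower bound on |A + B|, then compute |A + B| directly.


Cauchy-Davenport: |A + B| ≥ min(p, |A| + |B| - 1) for A, B nonempty in Z/pZ.
|A| = 5, |B| = 2, p = 17.
CD lower bound = min(17, 5 + 2 - 1) = min(17, 6) = 6.
Compute A + B mod 17 directly:
a = 0: 0+8=8, 0+14=14
a = 2: 2+8=10, 2+14=16
a = 3: 3+8=11, 3+14=0
a = 8: 8+8=16, 8+14=5
a = 14: 14+8=5, 14+14=11
A + B = {0, 5, 8, 10, 11, 14, 16}, so |A + B| = 7.
Verify: 7 ≥ 6? Yes ✓.

CD lower bound = 6, actual |A + B| = 7.


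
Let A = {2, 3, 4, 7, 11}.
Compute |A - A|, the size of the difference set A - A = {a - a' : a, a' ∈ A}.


A - A = {a - a' : a, a' ∈ A}; |A| = 5.
Bounds: 2|A|-1 ≤ |A - A| ≤ |A|² - |A| + 1, i.e. 9 ≤ |A - A| ≤ 21.
Note: 0 ∈ A - A always (from a - a). The set is symmetric: if d ∈ A - A then -d ∈ A - A.
Enumerate nonzero differences d = a - a' with a > a' (then include -d):
Positive differences: {1, 2, 3, 4, 5, 7, 8, 9}
Full difference set: {0} ∪ (positive diffs) ∪ (negative diffs).
|A - A| = 1 + 2·8 = 17 (matches direct enumeration: 17).

|A - A| = 17


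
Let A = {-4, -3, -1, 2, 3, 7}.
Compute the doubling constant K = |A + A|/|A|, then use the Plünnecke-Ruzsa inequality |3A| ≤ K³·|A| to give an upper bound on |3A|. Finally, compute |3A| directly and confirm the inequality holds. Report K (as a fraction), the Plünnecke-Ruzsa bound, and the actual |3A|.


|A| = 6.
Step 1: Compute A + A by enumerating all 36 pairs.
A + A = {-8, -7, -6, -5, -4, -2, -1, 0, 1, 2, 3, 4, 5, 6, 9, 10, 14}, so |A + A| = 17.
Step 2: Doubling constant K = |A + A|/|A| = 17/6 = 17/6 ≈ 2.8333.
Step 3: Plünnecke-Ruzsa gives |3A| ≤ K³·|A| = (2.8333)³ · 6 ≈ 136.4722.
Step 4: Compute 3A = A + A + A directly by enumerating all triples (a,b,c) ∈ A³; |3A| = 29.
Step 5: Check 29 ≤ 136.4722? Yes ✓.

K = 17/6, Plünnecke-Ruzsa bound K³|A| ≈ 136.4722, |3A| = 29, inequality holds.


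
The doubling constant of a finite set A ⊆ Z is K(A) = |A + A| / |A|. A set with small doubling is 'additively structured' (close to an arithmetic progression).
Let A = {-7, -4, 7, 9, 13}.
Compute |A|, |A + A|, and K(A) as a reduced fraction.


|A| = 5.
Compute A + A by enumerating all 25 pairs.
A + A = {-14, -11, -8, 0, 2, 3, 5, 6, 9, 14, 16, 18, 20, 22, 26}, so |A + A| = 15.
K = |A + A| / |A| = 15/5 = 3/1 ≈ 3.0000.
Reference: AP of size 5 gives K = 9/5 ≈ 1.8000; a fully generic set of size 5 gives K ≈ 3.0000.

|A| = 5, |A + A| = 15, K = 15/5 = 3/1.


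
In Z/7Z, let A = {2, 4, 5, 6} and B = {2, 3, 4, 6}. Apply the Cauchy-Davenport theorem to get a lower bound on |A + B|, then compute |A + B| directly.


Cauchy-Davenport: |A + B| ≥ min(p, |A| + |B| - 1) for A, B nonempty in Z/pZ.
|A| = 4, |B| = 4, p = 7.
CD lower bound = min(7, 4 + 4 - 1) = min(7, 7) = 7.
Compute A + B mod 7 directly:
a = 2: 2+2=4, 2+3=5, 2+4=6, 2+6=1
a = 4: 4+2=6, 4+3=0, 4+4=1, 4+6=3
a = 5: 5+2=0, 5+3=1, 5+4=2, 5+6=4
a = 6: 6+2=1, 6+3=2, 6+4=3, 6+6=5
A + B = {0, 1, 2, 3, 4, 5, 6}, so |A + B| = 7.
Verify: 7 ≥ 7? Yes ✓.

CD lower bound = 7, actual |A + B| = 7.


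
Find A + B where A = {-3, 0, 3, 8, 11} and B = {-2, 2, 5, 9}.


A + B = {a + b : a ∈ A, b ∈ B}.
Enumerate all |A|·|B| = 5·4 = 20 pairs (a, b) and collect distinct sums.
a = -3: -3+-2=-5, -3+2=-1, -3+5=2, -3+9=6
a = 0: 0+-2=-2, 0+2=2, 0+5=5, 0+9=9
a = 3: 3+-2=1, 3+2=5, 3+5=8, 3+9=12
a = 8: 8+-2=6, 8+2=10, 8+5=13, 8+9=17
a = 11: 11+-2=9, 11+2=13, 11+5=16, 11+9=20
Collecting distinct sums: A + B = {-5, -2, -1, 1, 2, 5, 6, 8, 9, 10, 12, 13, 16, 17, 20}
|A + B| = 15

A + B = {-5, -2, -1, 1, 2, 5, 6, 8, 9, 10, 12, 13, 16, 17, 20}


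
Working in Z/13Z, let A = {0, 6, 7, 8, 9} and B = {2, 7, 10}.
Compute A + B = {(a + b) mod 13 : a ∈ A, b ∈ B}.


Work in Z/13Z: reduce every sum a + b modulo 13.
Enumerate all 15 pairs:
a = 0: 0+2=2, 0+7=7, 0+10=10
a = 6: 6+2=8, 6+7=0, 6+10=3
a = 7: 7+2=9, 7+7=1, 7+10=4
a = 8: 8+2=10, 8+7=2, 8+10=5
a = 9: 9+2=11, 9+7=3, 9+10=6
Distinct residues collected: {0, 1, 2, 3, 4, 5, 6, 7, 8, 9, 10, 11}
|A + B| = 12 (out of 13 total residues).

A + B = {0, 1, 2, 3, 4, 5, 6, 7, 8, 9, 10, 11}


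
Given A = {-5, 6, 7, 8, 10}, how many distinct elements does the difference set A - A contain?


A - A = {a - a' : a, a' ∈ A}; |A| = 5.
Bounds: 2|A|-1 ≤ |A - A| ≤ |A|² - |A| + 1, i.e. 9 ≤ |A - A| ≤ 21.
Note: 0 ∈ A - A always (from a - a). The set is symmetric: if d ∈ A - A then -d ∈ A - A.
Enumerate nonzero differences d = a - a' with a > a' (then include -d):
Positive differences: {1, 2, 3, 4, 11, 12, 13, 15}
Full difference set: {0} ∪ (positive diffs) ∪ (negative diffs).
|A - A| = 1 + 2·8 = 17 (matches direct enumeration: 17).

|A - A| = 17


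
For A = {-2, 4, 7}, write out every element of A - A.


A - A = {a - a' : a, a' ∈ A}.
Compute a - a' for each ordered pair (a, a'):
a = -2: -2--2=0, -2-4=-6, -2-7=-9
a = 4: 4--2=6, 4-4=0, 4-7=-3
a = 7: 7--2=9, 7-4=3, 7-7=0
Collecting distinct values (and noting 0 appears from a-a):
A - A = {-9, -6, -3, 0, 3, 6, 9}
|A - A| = 7

A - A = {-9, -6, -3, 0, 3, 6, 9}


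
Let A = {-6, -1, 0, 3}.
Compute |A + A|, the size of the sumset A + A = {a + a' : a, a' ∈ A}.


A + A = {a + a' : a, a' ∈ A}; |A| = 4.
General bounds: 2|A| - 1 ≤ |A + A| ≤ |A|(|A|+1)/2, i.e. 7 ≤ |A + A| ≤ 10.
Lower bound 2|A|-1 is attained iff A is an arithmetic progression.
Enumerate sums a + a' for a ≤ a' (symmetric, so this suffices):
a = -6: -6+-6=-12, -6+-1=-7, -6+0=-6, -6+3=-3
a = -1: -1+-1=-2, -1+0=-1, -1+3=2
a = 0: 0+0=0, 0+3=3
a = 3: 3+3=6
Distinct sums: {-12, -7, -6, -3, -2, -1, 0, 2, 3, 6}
|A + A| = 10

|A + A| = 10


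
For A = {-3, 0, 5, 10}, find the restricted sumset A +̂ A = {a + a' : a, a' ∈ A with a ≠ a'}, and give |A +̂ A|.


Restricted sumset: A +̂ A = {a + a' : a ∈ A, a' ∈ A, a ≠ a'}.
Equivalently, take A + A and drop any sum 2a that is achievable ONLY as a + a for a ∈ A (i.e. sums representable only with equal summands).
Enumerate pairs (a, a') with a < a' (symmetric, so each unordered pair gives one sum; this covers all a ≠ a'):
  -3 + 0 = -3
  -3 + 5 = 2
  -3 + 10 = 7
  0 + 5 = 5
  0 + 10 = 10
  5 + 10 = 15
Collected distinct sums: {-3, 2, 5, 7, 10, 15}
|A +̂ A| = 6
(Reference bound: |A +̂ A| ≥ 2|A| - 3 for |A| ≥ 2, with |A| = 4 giving ≥ 5.)

|A +̂ A| = 6


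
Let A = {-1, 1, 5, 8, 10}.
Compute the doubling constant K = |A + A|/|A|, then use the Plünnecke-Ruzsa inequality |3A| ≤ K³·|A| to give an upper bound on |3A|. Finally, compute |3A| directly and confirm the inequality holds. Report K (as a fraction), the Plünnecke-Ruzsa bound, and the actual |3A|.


|A| = 5.
Step 1: Compute A + A by enumerating all 25 pairs.
A + A = {-2, 0, 2, 4, 6, 7, 9, 10, 11, 13, 15, 16, 18, 20}, so |A + A| = 14.
Step 2: Doubling constant K = |A + A|/|A| = 14/5 = 14/5 ≈ 2.8000.
Step 3: Plünnecke-Ruzsa gives |3A| ≤ K³·|A| = (2.8000)³ · 5 ≈ 109.7600.
Step 4: Compute 3A = A + A + A directly by enumerating all triples (a,b,c) ∈ A³; |3A| = 26.
Step 5: Check 26 ≤ 109.7600? Yes ✓.

K = 14/5, Plünnecke-Ruzsa bound K³|A| ≈ 109.7600, |3A| = 26, inequality holds.


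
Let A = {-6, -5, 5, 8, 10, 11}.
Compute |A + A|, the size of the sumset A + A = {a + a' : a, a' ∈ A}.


A + A = {a + a' : a, a' ∈ A}; |A| = 6.
General bounds: 2|A| - 1 ≤ |A + A| ≤ |A|(|A|+1)/2, i.e. 11 ≤ |A + A| ≤ 21.
Lower bound 2|A|-1 is attained iff A is an arithmetic progression.
Enumerate sums a + a' for a ≤ a' (symmetric, so this suffices):
a = -6: -6+-6=-12, -6+-5=-11, -6+5=-1, -6+8=2, -6+10=4, -6+11=5
a = -5: -5+-5=-10, -5+5=0, -5+8=3, -5+10=5, -5+11=6
a = 5: 5+5=10, 5+8=13, 5+10=15, 5+11=16
a = 8: 8+8=16, 8+10=18, 8+11=19
a = 10: 10+10=20, 10+11=21
a = 11: 11+11=22
Distinct sums: {-12, -11, -10, -1, 0, 2, 3, 4, 5, 6, 10, 13, 15, 16, 18, 19, 20, 21, 22}
|A + A| = 19

|A + A| = 19


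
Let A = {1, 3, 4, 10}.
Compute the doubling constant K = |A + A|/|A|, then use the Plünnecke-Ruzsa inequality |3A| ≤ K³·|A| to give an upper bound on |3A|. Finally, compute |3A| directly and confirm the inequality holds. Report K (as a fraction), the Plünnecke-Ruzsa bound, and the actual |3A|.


|A| = 4.
Step 1: Compute A + A by enumerating all 16 pairs.
A + A = {2, 4, 5, 6, 7, 8, 11, 13, 14, 20}, so |A + A| = 10.
Step 2: Doubling constant K = |A + A|/|A| = 10/4 = 10/4 ≈ 2.5000.
Step 3: Plünnecke-Ruzsa gives |3A| ≤ K³·|A| = (2.5000)³ · 4 ≈ 62.5000.
Step 4: Compute 3A = A + A + A directly by enumerating all triples (a,b,c) ∈ A³; |3A| = 18.
Step 5: Check 18 ≤ 62.5000? Yes ✓.

K = 10/4, Plünnecke-Ruzsa bound K³|A| ≈ 62.5000, |3A| = 18, inequality holds.


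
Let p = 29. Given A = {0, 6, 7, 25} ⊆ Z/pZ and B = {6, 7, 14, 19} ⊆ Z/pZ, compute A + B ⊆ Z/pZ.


Work in Z/29Z: reduce every sum a + b modulo 29.
Enumerate all 16 pairs:
a = 0: 0+6=6, 0+7=7, 0+14=14, 0+19=19
a = 6: 6+6=12, 6+7=13, 6+14=20, 6+19=25
a = 7: 7+6=13, 7+7=14, 7+14=21, 7+19=26
a = 25: 25+6=2, 25+7=3, 25+14=10, 25+19=15
Distinct residues collected: {2, 3, 6, 7, 10, 12, 13, 14, 15, 19, 20, 21, 25, 26}
|A + B| = 14 (out of 29 total residues).

A + B = {2, 3, 6, 7, 10, 12, 13, 14, 15, 19, 20, 21, 25, 26}


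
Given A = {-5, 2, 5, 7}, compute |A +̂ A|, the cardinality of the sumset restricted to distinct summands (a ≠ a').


Restricted sumset: A +̂ A = {a + a' : a ∈ A, a' ∈ A, a ≠ a'}.
Equivalently, take A + A and drop any sum 2a that is achievable ONLY as a + a for a ∈ A (i.e. sums representable only with equal summands).
Enumerate pairs (a, a') with a < a' (symmetric, so each unordered pair gives one sum; this covers all a ≠ a'):
  -5 + 2 = -3
  -5 + 5 = 0
  -5 + 7 = 2
  2 + 5 = 7
  2 + 7 = 9
  5 + 7 = 12
Collected distinct sums: {-3, 0, 2, 7, 9, 12}
|A +̂ A| = 6
(Reference bound: |A +̂ A| ≥ 2|A| - 3 for |A| ≥ 2, with |A| = 4 giving ≥ 5.)

|A +̂ A| = 6


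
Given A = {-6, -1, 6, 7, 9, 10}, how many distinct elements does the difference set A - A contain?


A - A = {a - a' : a, a' ∈ A}; |A| = 6.
Bounds: 2|A|-1 ≤ |A - A| ≤ |A|² - |A| + 1, i.e. 11 ≤ |A - A| ≤ 31.
Note: 0 ∈ A - A always (from a - a). The set is symmetric: if d ∈ A - A then -d ∈ A - A.
Enumerate nonzero differences d = a - a' with a > a' (then include -d):
Positive differences: {1, 2, 3, 4, 5, 7, 8, 10, 11, 12, 13, 15, 16}
Full difference set: {0} ∪ (positive diffs) ∪ (negative diffs).
|A - A| = 1 + 2·13 = 27 (matches direct enumeration: 27).

|A - A| = 27


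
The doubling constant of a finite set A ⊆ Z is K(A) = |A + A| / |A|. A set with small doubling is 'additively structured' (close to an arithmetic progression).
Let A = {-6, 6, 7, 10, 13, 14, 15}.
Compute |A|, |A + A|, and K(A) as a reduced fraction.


|A| = 7.
Compute A + A by enumerating all 49 pairs.
A + A = {-12, 0, 1, 4, 7, 8, 9, 12, 13, 14, 16, 17, 19, 20, 21, 22, 23, 24, 25, 26, 27, 28, 29, 30}, so |A + A| = 24.
K = |A + A| / |A| = 24/7 (already in lowest terms) ≈ 3.4286.
Reference: AP of size 7 gives K = 13/7 ≈ 1.8571; a fully generic set of size 7 gives K ≈ 4.0000.

|A| = 7, |A + A| = 24, K = 24/7.


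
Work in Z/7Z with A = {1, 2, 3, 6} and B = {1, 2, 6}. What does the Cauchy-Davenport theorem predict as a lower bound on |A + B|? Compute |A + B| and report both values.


Cauchy-Davenport: |A + B| ≥ min(p, |A| + |B| - 1) for A, B nonempty in Z/pZ.
|A| = 4, |B| = 3, p = 7.
CD lower bound = min(7, 4 + 3 - 1) = min(7, 6) = 6.
Compute A + B mod 7 directly:
a = 1: 1+1=2, 1+2=3, 1+6=0
a = 2: 2+1=3, 2+2=4, 2+6=1
a = 3: 3+1=4, 3+2=5, 3+6=2
a = 6: 6+1=0, 6+2=1, 6+6=5
A + B = {0, 1, 2, 3, 4, 5}, so |A + B| = 6.
Verify: 6 ≥ 6? Yes ✓.

CD lower bound = 6, actual |A + B| = 6.


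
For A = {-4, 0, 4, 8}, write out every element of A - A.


A - A = {a - a' : a, a' ∈ A}.
Compute a - a' for each ordered pair (a, a'):
a = -4: -4--4=0, -4-0=-4, -4-4=-8, -4-8=-12
a = 0: 0--4=4, 0-0=0, 0-4=-4, 0-8=-8
a = 4: 4--4=8, 4-0=4, 4-4=0, 4-8=-4
a = 8: 8--4=12, 8-0=8, 8-4=4, 8-8=0
Collecting distinct values (and noting 0 appears from a-a):
A - A = {-12, -8, -4, 0, 4, 8, 12}
|A - A| = 7

A - A = {-12, -8, -4, 0, 4, 8, 12}


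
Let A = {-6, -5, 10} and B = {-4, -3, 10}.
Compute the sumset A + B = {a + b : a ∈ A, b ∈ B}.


A + B = {a + b : a ∈ A, b ∈ B}.
Enumerate all |A|·|B| = 3·3 = 9 pairs (a, b) and collect distinct sums.
a = -6: -6+-4=-10, -6+-3=-9, -6+10=4
a = -5: -5+-4=-9, -5+-3=-8, -5+10=5
a = 10: 10+-4=6, 10+-3=7, 10+10=20
Collecting distinct sums: A + B = {-10, -9, -8, 4, 5, 6, 7, 20}
|A + B| = 8

A + B = {-10, -9, -8, 4, 5, 6, 7, 20}


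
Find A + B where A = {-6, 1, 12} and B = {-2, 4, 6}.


A + B = {a + b : a ∈ A, b ∈ B}.
Enumerate all |A|·|B| = 3·3 = 9 pairs (a, b) and collect distinct sums.
a = -6: -6+-2=-8, -6+4=-2, -6+6=0
a = 1: 1+-2=-1, 1+4=5, 1+6=7
a = 12: 12+-2=10, 12+4=16, 12+6=18
Collecting distinct sums: A + B = {-8, -2, -1, 0, 5, 7, 10, 16, 18}
|A + B| = 9

A + B = {-8, -2, -1, 0, 5, 7, 10, 16, 18}


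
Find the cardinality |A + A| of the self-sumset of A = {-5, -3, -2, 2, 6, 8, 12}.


A + A = {a + a' : a, a' ∈ A}; |A| = 7.
General bounds: 2|A| - 1 ≤ |A + A| ≤ |A|(|A|+1)/2, i.e. 13 ≤ |A + A| ≤ 28.
Lower bound 2|A|-1 is attained iff A is an arithmetic progression.
Enumerate sums a + a' for a ≤ a' (symmetric, so this suffices):
a = -5: -5+-5=-10, -5+-3=-8, -5+-2=-7, -5+2=-3, -5+6=1, -5+8=3, -5+12=7
a = -3: -3+-3=-6, -3+-2=-5, -3+2=-1, -3+6=3, -3+8=5, -3+12=9
a = -2: -2+-2=-4, -2+2=0, -2+6=4, -2+8=6, -2+12=10
a = 2: 2+2=4, 2+6=8, 2+8=10, 2+12=14
a = 6: 6+6=12, 6+8=14, 6+12=18
a = 8: 8+8=16, 8+12=20
a = 12: 12+12=24
Distinct sums: {-10, -8, -7, -6, -5, -4, -3, -1, 0, 1, 3, 4, 5, 6, 7, 8, 9, 10, 12, 14, 16, 18, 20, 24}
|A + A| = 24

|A + A| = 24


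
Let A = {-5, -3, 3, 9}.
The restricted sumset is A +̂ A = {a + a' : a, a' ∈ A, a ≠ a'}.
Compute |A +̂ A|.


Restricted sumset: A +̂ A = {a + a' : a ∈ A, a' ∈ A, a ≠ a'}.
Equivalently, take A + A and drop any sum 2a that is achievable ONLY as a + a for a ∈ A (i.e. sums representable only with equal summands).
Enumerate pairs (a, a') with a < a' (symmetric, so each unordered pair gives one sum; this covers all a ≠ a'):
  -5 + -3 = -8
  -5 + 3 = -2
  -5 + 9 = 4
  -3 + 3 = 0
  -3 + 9 = 6
  3 + 9 = 12
Collected distinct sums: {-8, -2, 0, 4, 6, 12}
|A +̂ A| = 6
(Reference bound: |A +̂ A| ≥ 2|A| - 3 for |A| ≥ 2, with |A| = 4 giving ≥ 5.)

|A +̂ A| = 6


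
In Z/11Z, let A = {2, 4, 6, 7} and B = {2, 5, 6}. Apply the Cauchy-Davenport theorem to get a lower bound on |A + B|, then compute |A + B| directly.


Cauchy-Davenport: |A + B| ≥ min(p, |A| + |B| - 1) for A, B nonempty in Z/pZ.
|A| = 4, |B| = 3, p = 11.
CD lower bound = min(11, 4 + 3 - 1) = min(11, 6) = 6.
Compute A + B mod 11 directly:
a = 2: 2+2=4, 2+5=7, 2+6=8
a = 4: 4+2=6, 4+5=9, 4+6=10
a = 6: 6+2=8, 6+5=0, 6+6=1
a = 7: 7+2=9, 7+5=1, 7+6=2
A + B = {0, 1, 2, 4, 6, 7, 8, 9, 10}, so |A + B| = 9.
Verify: 9 ≥ 6? Yes ✓.

CD lower bound = 6, actual |A + B| = 9.


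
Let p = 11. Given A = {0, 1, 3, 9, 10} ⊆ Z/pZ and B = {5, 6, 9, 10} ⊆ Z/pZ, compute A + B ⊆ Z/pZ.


Work in Z/11Z: reduce every sum a + b modulo 11.
Enumerate all 20 pairs:
a = 0: 0+5=5, 0+6=6, 0+9=9, 0+10=10
a = 1: 1+5=6, 1+6=7, 1+9=10, 1+10=0
a = 3: 3+5=8, 3+6=9, 3+9=1, 3+10=2
a = 9: 9+5=3, 9+6=4, 9+9=7, 9+10=8
a = 10: 10+5=4, 10+6=5, 10+9=8, 10+10=9
Distinct residues collected: {0, 1, 2, 3, 4, 5, 6, 7, 8, 9, 10}
|A + B| = 11 (out of 11 total residues).

A + B = {0, 1, 2, 3, 4, 5, 6, 7, 8, 9, 10}


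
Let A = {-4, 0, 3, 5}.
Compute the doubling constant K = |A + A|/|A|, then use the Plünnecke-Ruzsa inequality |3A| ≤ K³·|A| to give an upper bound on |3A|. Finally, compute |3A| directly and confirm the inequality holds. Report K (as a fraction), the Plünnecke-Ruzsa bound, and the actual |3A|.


|A| = 4.
Step 1: Compute A + A by enumerating all 16 pairs.
A + A = {-8, -4, -1, 0, 1, 3, 5, 6, 8, 10}, so |A + A| = 10.
Step 2: Doubling constant K = |A + A|/|A| = 10/4 = 10/4 ≈ 2.5000.
Step 3: Plünnecke-Ruzsa gives |3A| ≤ K³·|A| = (2.5000)³ · 4 ≈ 62.5000.
Step 4: Compute 3A = A + A + A directly by enumerating all triples (a,b,c) ∈ A³; |3A| = 19.
Step 5: Check 19 ≤ 62.5000? Yes ✓.

K = 10/4, Plünnecke-Ruzsa bound K³|A| ≈ 62.5000, |3A| = 19, inequality holds.


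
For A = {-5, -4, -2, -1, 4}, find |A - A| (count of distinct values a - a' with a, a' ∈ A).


A - A = {a - a' : a, a' ∈ A}; |A| = 5.
Bounds: 2|A|-1 ≤ |A - A| ≤ |A|² - |A| + 1, i.e. 9 ≤ |A - A| ≤ 21.
Note: 0 ∈ A - A always (from a - a). The set is symmetric: if d ∈ A - A then -d ∈ A - A.
Enumerate nonzero differences d = a - a' with a > a' (then include -d):
Positive differences: {1, 2, 3, 4, 5, 6, 8, 9}
Full difference set: {0} ∪ (positive diffs) ∪ (negative diffs).
|A - A| = 1 + 2·8 = 17 (matches direct enumeration: 17).

|A - A| = 17


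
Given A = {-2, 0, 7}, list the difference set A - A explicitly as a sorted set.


A - A = {a - a' : a, a' ∈ A}.
Compute a - a' for each ordered pair (a, a'):
a = -2: -2--2=0, -2-0=-2, -2-7=-9
a = 0: 0--2=2, 0-0=0, 0-7=-7
a = 7: 7--2=9, 7-0=7, 7-7=0
Collecting distinct values (and noting 0 appears from a-a):
A - A = {-9, -7, -2, 0, 2, 7, 9}
|A - A| = 7

A - A = {-9, -7, -2, 0, 2, 7, 9}


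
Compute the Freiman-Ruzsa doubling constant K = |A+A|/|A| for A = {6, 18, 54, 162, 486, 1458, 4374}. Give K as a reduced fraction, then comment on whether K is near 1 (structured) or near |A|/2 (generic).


|A| = 7.
Compute A + A by enumerating all 49 pairs.
A + A = {12, 24, 36, 60, 72, 108, 168, 180, 216, 324, 492, 504, 540, 648, 972, 1464, 1476, 1512, 1620, 1944, 2916, 4380, 4392, 4428, 4536, 4860, 5832, 8748}, so |A + A| = 28.
K = |A + A| / |A| = 28/7 = 4/1 ≈ 4.0000.
Reference: AP of size 7 gives K = 13/7 ≈ 1.8571; a fully generic set of size 7 gives K ≈ 4.0000.

|A| = 7, |A + A| = 28, K = 28/7 = 4/1.


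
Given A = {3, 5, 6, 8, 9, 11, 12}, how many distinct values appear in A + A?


A + A = {a + a' : a, a' ∈ A}; |A| = 7.
General bounds: 2|A| - 1 ≤ |A + A| ≤ |A|(|A|+1)/2, i.e. 13 ≤ |A + A| ≤ 28.
Lower bound 2|A|-1 is attained iff A is an arithmetic progression.
Enumerate sums a + a' for a ≤ a' (symmetric, so this suffices):
a = 3: 3+3=6, 3+5=8, 3+6=9, 3+8=11, 3+9=12, 3+11=14, 3+12=15
a = 5: 5+5=10, 5+6=11, 5+8=13, 5+9=14, 5+11=16, 5+12=17
a = 6: 6+6=12, 6+8=14, 6+9=15, 6+11=17, 6+12=18
a = 8: 8+8=16, 8+9=17, 8+11=19, 8+12=20
a = 9: 9+9=18, 9+11=20, 9+12=21
a = 11: 11+11=22, 11+12=23
a = 12: 12+12=24
Distinct sums: {6, 8, 9, 10, 11, 12, 13, 14, 15, 16, 17, 18, 19, 20, 21, 22, 23, 24}
|A + A| = 18

|A + A| = 18


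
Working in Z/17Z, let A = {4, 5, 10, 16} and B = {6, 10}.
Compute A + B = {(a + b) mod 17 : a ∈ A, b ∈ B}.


Work in Z/17Z: reduce every sum a + b modulo 17.
Enumerate all 8 pairs:
a = 4: 4+6=10, 4+10=14
a = 5: 5+6=11, 5+10=15
a = 10: 10+6=16, 10+10=3
a = 16: 16+6=5, 16+10=9
Distinct residues collected: {3, 5, 9, 10, 11, 14, 15, 16}
|A + B| = 8 (out of 17 total residues).

A + B = {3, 5, 9, 10, 11, 14, 15, 16}


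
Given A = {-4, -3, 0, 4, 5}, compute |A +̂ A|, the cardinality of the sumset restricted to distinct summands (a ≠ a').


Restricted sumset: A +̂ A = {a + a' : a ∈ A, a' ∈ A, a ≠ a'}.
Equivalently, take A + A and drop any sum 2a that is achievable ONLY as a + a for a ∈ A (i.e. sums representable only with equal summands).
Enumerate pairs (a, a') with a < a' (symmetric, so each unordered pair gives one sum; this covers all a ≠ a'):
  -4 + -3 = -7
  -4 + 0 = -4
  -4 + 4 = 0
  -4 + 5 = 1
  -3 + 0 = -3
  -3 + 4 = 1
  -3 + 5 = 2
  0 + 4 = 4
  0 + 5 = 5
  4 + 5 = 9
Collected distinct sums: {-7, -4, -3, 0, 1, 2, 4, 5, 9}
|A +̂ A| = 9
(Reference bound: |A +̂ A| ≥ 2|A| - 3 for |A| ≥ 2, with |A| = 5 giving ≥ 7.)

|A +̂ A| = 9


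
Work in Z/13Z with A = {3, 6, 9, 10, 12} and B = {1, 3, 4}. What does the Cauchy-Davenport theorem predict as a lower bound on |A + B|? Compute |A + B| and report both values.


Cauchy-Davenport: |A + B| ≥ min(p, |A| + |B| - 1) for A, B nonempty in Z/pZ.
|A| = 5, |B| = 3, p = 13.
CD lower bound = min(13, 5 + 3 - 1) = min(13, 7) = 7.
Compute A + B mod 13 directly:
a = 3: 3+1=4, 3+3=6, 3+4=7
a = 6: 6+1=7, 6+3=9, 6+4=10
a = 9: 9+1=10, 9+3=12, 9+4=0
a = 10: 10+1=11, 10+3=0, 10+4=1
a = 12: 12+1=0, 12+3=2, 12+4=3
A + B = {0, 1, 2, 3, 4, 6, 7, 9, 10, 11, 12}, so |A + B| = 11.
Verify: 11 ≥ 7? Yes ✓.

CD lower bound = 7, actual |A + B| = 11.


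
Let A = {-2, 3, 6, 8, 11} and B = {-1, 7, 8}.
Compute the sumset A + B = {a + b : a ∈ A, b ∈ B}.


A + B = {a + b : a ∈ A, b ∈ B}.
Enumerate all |A|·|B| = 5·3 = 15 pairs (a, b) and collect distinct sums.
a = -2: -2+-1=-3, -2+7=5, -2+8=6
a = 3: 3+-1=2, 3+7=10, 3+8=11
a = 6: 6+-1=5, 6+7=13, 6+8=14
a = 8: 8+-1=7, 8+7=15, 8+8=16
a = 11: 11+-1=10, 11+7=18, 11+8=19
Collecting distinct sums: A + B = {-3, 2, 5, 6, 7, 10, 11, 13, 14, 15, 16, 18, 19}
|A + B| = 13

A + B = {-3, 2, 5, 6, 7, 10, 11, 13, 14, 15, 16, 18, 19}


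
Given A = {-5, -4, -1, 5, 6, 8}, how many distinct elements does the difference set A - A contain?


A - A = {a - a' : a, a' ∈ A}; |A| = 6.
Bounds: 2|A|-1 ≤ |A - A| ≤ |A|² - |A| + 1, i.e. 11 ≤ |A - A| ≤ 31.
Note: 0 ∈ A - A always (from a - a). The set is symmetric: if d ∈ A - A then -d ∈ A - A.
Enumerate nonzero differences d = a - a' with a > a' (then include -d):
Positive differences: {1, 2, 3, 4, 6, 7, 9, 10, 11, 12, 13}
Full difference set: {0} ∪ (positive diffs) ∪ (negative diffs).
|A - A| = 1 + 2·11 = 23 (matches direct enumeration: 23).

|A - A| = 23


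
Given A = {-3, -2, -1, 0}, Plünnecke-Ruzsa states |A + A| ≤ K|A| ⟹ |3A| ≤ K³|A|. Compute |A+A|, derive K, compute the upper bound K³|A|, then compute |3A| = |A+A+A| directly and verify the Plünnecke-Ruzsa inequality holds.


|A| = 4.
Step 1: Compute A + A by enumerating all 16 pairs.
A + A = {-6, -5, -4, -3, -2, -1, 0}, so |A + A| = 7.
Step 2: Doubling constant K = |A + A|/|A| = 7/4 = 7/4 ≈ 1.7500.
Step 3: Plünnecke-Ruzsa gives |3A| ≤ K³·|A| = (1.7500)³ · 4 ≈ 21.4375.
Step 4: Compute 3A = A + A + A directly by enumerating all triples (a,b,c) ∈ A³; |3A| = 10.
Step 5: Check 10 ≤ 21.4375? Yes ✓.

K = 7/4, Plünnecke-Ruzsa bound K³|A| ≈ 21.4375, |3A| = 10, inequality holds.


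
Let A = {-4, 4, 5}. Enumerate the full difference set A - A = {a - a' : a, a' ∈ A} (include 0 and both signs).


A - A = {a - a' : a, a' ∈ A}.
Compute a - a' for each ordered pair (a, a'):
a = -4: -4--4=0, -4-4=-8, -4-5=-9
a = 4: 4--4=8, 4-4=0, 4-5=-1
a = 5: 5--4=9, 5-4=1, 5-5=0
Collecting distinct values (and noting 0 appears from a-a):
A - A = {-9, -8, -1, 0, 1, 8, 9}
|A - A| = 7

A - A = {-9, -8, -1, 0, 1, 8, 9}


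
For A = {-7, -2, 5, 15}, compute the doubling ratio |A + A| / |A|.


|A| = 4.
Compute A + A by enumerating all 16 pairs.
A + A = {-14, -9, -4, -2, 3, 8, 10, 13, 20, 30}, so |A + A| = 10.
K = |A + A| / |A| = 10/4 = 5/2 ≈ 2.5000.
Reference: AP of size 4 gives K = 7/4 ≈ 1.7500; a fully generic set of size 4 gives K ≈ 2.5000.

|A| = 4, |A + A| = 10, K = 10/4 = 5/2.


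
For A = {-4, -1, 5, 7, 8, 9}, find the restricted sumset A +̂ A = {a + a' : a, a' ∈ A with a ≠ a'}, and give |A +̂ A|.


Restricted sumset: A +̂ A = {a + a' : a ∈ A, a' ∈ A, a ≠ a'}.
Equivalently, take A + A and drop any sum 2a that is achievable ONLY as a + a for a ∈ A (i.e. sums representable only with equal summands).
Enumerate pairs (a, a') with a < a' (symmetric, so each unordered pair gives one sum; this covers all a ≠ a'):
  -4 + -1 = -5
  -4 + 5 = 1
  -4 + 7 = 3
  -4 + 8 = 4
  -4 + 9 = 5
  -1 + 5 = 4
  -1 + 7 = 6
  -1 + 8 = 7
  -1 + 9 = 8
  5 + 7 = 12
  5 + 8 = 13
  5 + 9 = 14
  7 + 8 = 15
  7 + 9 = 16
  8 + 9 = 17
Collected distinct sums: {-5, 1, 3, 4, 5, 6, 7, 8, 12, 13, 14, 15, 16, 17}
|A +̂ A| = 14
(Reference bound: |A +̂ A| ≥ 2|A| - 3 for |A| ≥ 2, with |A| = 6 giving ≥ 9.)

|A +̂ A| = 14


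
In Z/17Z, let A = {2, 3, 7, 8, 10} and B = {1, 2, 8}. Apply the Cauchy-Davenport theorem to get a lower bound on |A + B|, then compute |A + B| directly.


Cauchy-Davenport: |A + B| ≥ min(p, |A| + |B| - 1) for A, B nonempty in Z/pZ.
|A| = 5, |B| = 3, p = 17.
CD lower bound = min(17, 5 + 3 - 1) = min(17, 7) = 7.
Compute A + B mod 17 directly:
a = 2: 2+1=3, 2+2=4, 2+8=10
a = 3: 3+1=4, 3+2=5, 3+8=11
a = 7: 7+1=8, 7+2=9, 7+8=15
a = 8: 8+1=9, 8+2=10, 8+8=16
a = 10: 10+1=11, 10+2=12, 10+8=1
A + B = {1, 3, 4, 5, 8, 9, 10, 11, 12, 15, 16}, so |A + B| = 11.
Verify: 11 ≥ 7? Yes ✓.

CD lower bound = 7, actual |A + B| = 11.


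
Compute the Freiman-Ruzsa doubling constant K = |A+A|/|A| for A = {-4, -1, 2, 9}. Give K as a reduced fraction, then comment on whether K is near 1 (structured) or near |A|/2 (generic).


|A| = 4.
Compute A + A by enumerating all 16 pairs.
A + A = {-8, -5, -2, 1, 4, 5, 8, 11, 18}, so |A + A| = 9.
K = |A + A| / |A| = 9/4 (already in lowest terms) ≈ 2.2500.
Reference: AP of size 4 gives K = 7/4 ≈ 1.7500; a fully generic set of size 4 gives K ≈ 2.5000.

|A| = 4, |A + A| = 9, K = 9/4.


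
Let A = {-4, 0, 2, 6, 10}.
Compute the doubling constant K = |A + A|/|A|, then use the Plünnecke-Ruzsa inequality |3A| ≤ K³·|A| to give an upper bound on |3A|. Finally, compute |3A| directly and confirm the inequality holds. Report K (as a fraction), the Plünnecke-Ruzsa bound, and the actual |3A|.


|A| = 5.
Step 1: Compute A + A by enumerating all 25 pairs.
A + A = {-8, -4, -2, 0, 2, 4, 6, 8, 10, 12, 16, 20}, so |A + A| = 12.
Step 2: Doubling constant K = |A + A|/|A| = 12/5 = 12/5 ≈ 2.4000.
Step 3: Plünnecke-Ruzsa gives |3A| ≤ K³·|A| = (2.4000)³ · 5 ≈ 69.1200.
Step 4: Compute 3A = A + A + A directly by enumerating all triples (a,b,c) ∈ A³; |3A| = 19.
Step 5: Check 19 ≤ 69.1200? Yes ✓.

K = 12/5, Plünnecke-Ruzsa bound K³|A| ≈ 69.1200, |3A| = 19, inequality holds.


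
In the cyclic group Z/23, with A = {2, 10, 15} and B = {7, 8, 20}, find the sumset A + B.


Work in Z/23Z: reduce every sum a + b modulo 23.
Enumerate all 9 pairs:
a = 2: 2+7=9, 2+8=10, 2+20=22
a = 10: 10+7=17, 10+8=18, 10+20=7
a = 15: 15+7=22, 15+8=0, 15+20=12
Distinct residues collected: {0, 7, 9, 10, 12, 17, 18, 22}
|A + B| = 8 (out of 23 total residues).

A + B = {0, 7, 9, 10, 12, 17, 18, 22}
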